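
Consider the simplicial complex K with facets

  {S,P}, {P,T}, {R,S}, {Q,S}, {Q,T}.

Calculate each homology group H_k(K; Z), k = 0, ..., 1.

K has 5 vertices, 5 edges.
rank ∂_0 = 0, rank ∂_1 = 4 ⇒ b_0 = 5 − 0 − 4 = 1; all invariant factors of ∂_1 are 1 so no torsion. So H_0 ≅ Z.
rank ∂_1 = 4, rank ∂_2 = 0 ⇒ b_1 = 5 − 4 − 0 = 1. So H_1 ≅ Z.

H_0 = Z,  H_1 = Z.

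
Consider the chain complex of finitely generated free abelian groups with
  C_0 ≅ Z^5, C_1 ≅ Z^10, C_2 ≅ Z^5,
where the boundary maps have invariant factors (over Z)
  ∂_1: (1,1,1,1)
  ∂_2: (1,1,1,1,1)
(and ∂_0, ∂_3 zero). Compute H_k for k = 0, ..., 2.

H_0 = Z,  H_1 = Z,  H_2 = 0.

H_0: b_0 = 5 − 0 − 4 = 1; torsion from ∂_1 factors > 1: none. So H_0 = Z.
H_1: b_1 = 10 − 4 − 5 = 1; torsion from ∂_2 factors > 1: none. So H_1 = Z.
H_2: b_2 = 5 − 5 − 0 = 0; torsion from ∂_3 factors > 1: none. So H_2 = 0.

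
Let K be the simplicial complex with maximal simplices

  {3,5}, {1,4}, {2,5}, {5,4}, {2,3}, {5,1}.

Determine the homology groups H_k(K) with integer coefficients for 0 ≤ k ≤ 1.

We work with the vertex ordering 1 < 2 < 3 < 4 < 5. The simplices of K, each written with vertices in increasing order, are:

  0-simplices (5): [1], [2], [3], [4], [5]
  1-simplices (6): [1,4], [1,5], [2,3], [2,5], [3,5], [4,5]

giving chain groups C_0 ≅ Z^5, C_1 ≅ Z^6.

Boundary ∂_1: C_1 → C_0 is given by ∂[p,q] = [q] − [p].
The resulting 5×6 matrix has rank 4, and its Smith normal form has invariant factors (1,1,1,1).

Computing H_k = (kernel of ∂_k) / (image of ∂_{k+1}):

  H_0: rank C_0 − rank ∂_1 = 5 − 4 = 1, and the invariant factors of ∂_1 are all 1, so H_0 ≅ Z.
  H_1: rank ker ∂_1 − rank ∂_2 = (6 − 4) − 0 = 2, and there is no ∂_2, so H_1 ≅ Z^2.

As a check, the Euler characteristic is 5 − 6 = -1, which agrees with 1 − 2 = -1.

H_0 = Z,  H_1 = Z^2.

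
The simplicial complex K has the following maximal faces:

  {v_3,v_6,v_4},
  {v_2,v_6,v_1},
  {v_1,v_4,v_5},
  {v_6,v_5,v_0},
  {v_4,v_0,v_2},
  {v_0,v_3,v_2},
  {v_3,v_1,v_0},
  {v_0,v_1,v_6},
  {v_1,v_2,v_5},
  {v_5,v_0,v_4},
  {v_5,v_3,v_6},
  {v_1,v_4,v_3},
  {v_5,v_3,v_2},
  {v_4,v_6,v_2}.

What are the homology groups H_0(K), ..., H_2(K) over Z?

H_0 ≅ Z,  H_1 ≅ Z^2,  H_2 ≅ Z.

Fix the vertex order v_0 < v_1 < v_2 < v_3 < v_4 < v_5 < v_6 and write every simplex with vertices in increasing order. Then dim K = 2 and the simplices of K are:

  0-simplices (7): [v_0], [v_1], [v_2], [v_3], [v_4], [v_5], [v_6]
  1-simplices (21): (21 of them)
  2-simplices (14): (14 of them)

Hence C_0 ≅ Z^7, C_1 ≅ Z^21, C_2 ≅ Z^14.

Boundary ∂_1: C_1 → C_0 sends each edge [p,q] (with p < q) to q − p.
This gives a 7×21 integer matrix of rank 6; reducing to Smith normal form yields diagonal entries (1,1,1,1,1,1).

∂_2: C_2 → C_1 sends each 2-simplex [p,q,r] to [q,r] − [p,r] + [p,q]. For instance
  ∂[v_0,v_1,v_6] = [v_1,v_6] − [v_0,v_6] + [v_0,v_1],
  ∂[v_0,v_5,v_6] = [v_5,v_6] − [v_0,v_6] + [v_0,v_5].
This gives a 21×14 integer matrix of rank 13; reducing to Smith normal form yields diagonal entries (1,1,1,1,1,1,1,1,1,1,1,1,1).

From H_k ≅ ker(∂_k) / im(∂_{k+1}) we obtain:

  H_0: rank C_0 − rank ∂_1 = 7 − 6 = 1, and the invariant factors of ∂_1 are all 1, so H_0 ≅ Z.
  H_1: rank ker ∂_1 − rank ∂_2 = (21 − 6) − 13 = 2, and the invariant factors of ∂_2 are all 1, so H_1 ≅ Z^2.
  H_2: rank ker ∂_2 − rank ∂_3 = (14 − 13) − 0 = 1, and there is no ∂_3, so H_2 ≅ Z.

As a check, the Euler characteristic is 7 − 21 + 14 = 0, which agrees with 1 − 2 + 1 = 0.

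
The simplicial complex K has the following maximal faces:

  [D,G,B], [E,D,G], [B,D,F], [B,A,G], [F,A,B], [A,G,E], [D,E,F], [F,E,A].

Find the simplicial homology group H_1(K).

We work with the vertex ordering A < B < D < E < F < G. The simplices of K, each written with vertices in increasing order, are:

  0-simplices (6): A, B, D, E, F, G
  1-simplices (12): AB, AE, AF, AG, BD, BF, BG, DE, DF, DG, EF, EG
  2-simplices (8): ABF, ABG, AEF, AEG, BDF, BDG, DEF, DEG

so the chain groups are C_0 ≅ Z^6, C_1 ≅ Z^12, C_2 ≅ Z^8.

∂_1: C_1 → C_0 is given by ∂[p,q] = [q] − [p]. For instance
  ∂DF = F − D.
As a 6×12 matrix over Z this has rank 5, with invariant factors (1,1,1,1,1).

The boundary map ∂_2: C_2 → C_1 sends each 2-simplex [p,q,r] to [q,r] − [p,r] + [p,q]. For instance
  ∂ABF = BF − AF + AB,
  ∂DEF = EF − DF + DE.
The resulting 12×8 matrix has rank 7, and its Smith normal form has invariant factors (1,1,1,1,1,1,1).

Now H_k = ker ∂_k / im ∂_{k+1}, so:

  H_1: rank ker ∂_1 − rank ∂_2 = (12 − 5) − 7 = 0, and the invariant factors of ∂_2 are all 1, so H_1 ≅ 0.

(K is a triangulation of the 2-sphere S^2.)

H_1 ≅ 0.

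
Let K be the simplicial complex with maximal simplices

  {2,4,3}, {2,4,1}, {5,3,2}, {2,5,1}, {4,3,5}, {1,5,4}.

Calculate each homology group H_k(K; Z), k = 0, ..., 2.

Order the vertices as 1 < 2 < 3 < 4 < 5. Listing each simplex with vertices in this order, K has dimension 2 with simplices:

  0-simplices (5): [1], [2], [3], [4], [5]
  1-simplices (9): [1,2], [1,4], [1,5], [2,3], [2,4], [2,5], [3,4], [3,5], [4,5]
  2-simplices (6): [1,2,4], [1,2,5], [1,4,5], [2,3,4], [2,3,5], [3,4,5]

giving chain groups C_0 ≅ Z^5, C_1 ≅ Z^9, C_2 ≅ Z^6.

Boundary ∂_1: C_1 → C_0 is given by ∂[p,q] = [q] − [p].
The resulting 5×9 matrix has rank 4, and its Smith normal form has invariant factors (1,1,1,1).

The boundary map ∂_2: C_2 → C_1 sends each 2-simplex [p,q,r] to [q,r] − [p,r] + [p,q]. For instance
  ∂[1,2,5] = [2,5] − [1,5] + [1,2],
  ∂[2,3,4] = [3,4] − [2,4] + [2,3].
As a 9×6 matrix over Z this has rank 5, with invariant factors (1,1,1,1,1).

Reading off H_k = ker ∂_k / im ∂_{k+1}:

  H_0: rank C_0 − rank ∂_1 = 5 − 4 = 1, and the invariant factors of ∂_1 are all 1, so H_0 ≅ Z.
  H_1: rank ker ∂_1 − rank ∂_2 = (9 − 4) − 5 = 0, and the invariant factors of ∂_2 are all 1, so H_1 ≅ 0.
  H_2: rank ker ∂_2 − rank ∂_3 = (6 − 5) − 0 = 1, and there is no ∂_3, so H_2 ≅ Z.

H_0 ≅ Z,  H_1 = 0,  H_2 ≅ Z.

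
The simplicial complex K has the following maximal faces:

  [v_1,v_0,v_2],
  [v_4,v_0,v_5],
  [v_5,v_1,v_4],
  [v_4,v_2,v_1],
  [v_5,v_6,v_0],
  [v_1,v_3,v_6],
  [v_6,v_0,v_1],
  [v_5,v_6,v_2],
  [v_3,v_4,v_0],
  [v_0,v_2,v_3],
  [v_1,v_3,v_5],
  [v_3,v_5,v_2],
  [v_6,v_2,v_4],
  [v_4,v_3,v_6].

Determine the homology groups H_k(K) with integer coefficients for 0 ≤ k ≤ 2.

H_0 = Z,  H_1 = Z^2,  H_2 = Z.

Order the vertices as v_0 < v_1 < v_2 < v_3 < v_4 < v_5 < v_6. Listing each simplex with vertices in this order, K has dimension 2 with simplices:

  0-simplices (7): [v_0], [v_1], [v_2], [v_3], [v_4], [v_5], [v_6]
  1-simplices (21): (21 of them)
  2-simplices (14): (14 of them)

giving chain groups C_0 ≅ Z^7, C_1 ≅ Z^21, C_2 ≅ Z^14.

∂_1: C_1 → C_0 maps an edge to its endpoints' difference, ∂[p,q] = q − p. For instance
  ∂[v_0,v_3] = [v_3] − [v_0].
As a 7×21 matrix over Z this has rank 6, with invariant factors (1,1,1,1,1,1).

∂_2: C_2 → C_1 acts by ∂[p,q,r] = [q,r] − [p,r] + [p,q]. For instance
  ∂[v_3,v_4,v_6] = [v_4,v_6] − [v_3,v_6] + [v_3,v_4],
  ∂[v_2,v_5,v_6] = [v_5,v_6] − [v_2,v_6] + [v_2,v_5].
This gives a 21×14 integer matrix of rank 13; reducing to Smith normal form yields diagonal entries (1,1,1,1,1,1,1,1,1,1,1,1,1).

Computing H_k = (kernel of ∂_k) / (image of ∂_{k+1}):

  H_0: rank C_0 − rank ∂_1 = 7 − 6 = 1, and the invariant factors of ∂_1 are all 1, so H_0 ≅ Z.
  H_1: rank ker ∂_1 − rank ∂_2 = (21 − 6) − 13 = 2, and the invariant factors of ∂_2 are all 1, so H_1 ≅ Z^2.
  H_2: rank ker ∂_2 − rank ∂_3 = (14 − 13) − 0 = 1, and there is no ∂_3, so H_2 ≅ Z.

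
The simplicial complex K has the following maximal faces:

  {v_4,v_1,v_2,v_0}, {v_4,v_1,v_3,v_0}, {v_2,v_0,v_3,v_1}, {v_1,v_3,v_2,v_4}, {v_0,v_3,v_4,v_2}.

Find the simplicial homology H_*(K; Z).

H_0 ≅ Z,  H_1 = 0,  H_2 = 0,  H_3 ≅ Z.

Take the total order v_0 < v_1 < v_2 < v_3 < v_4 on the vertex set. Then K (dimension 3) consists of the simplices:

  0-simplices (5): [v_0], [v_1], [v_2], [v_3], [v_4]
  1-simplices (10): [v_0,v_1], [v_0,v_2], [v_0,v_3], [v_0,v_4], [v_1,v_2], [v_1,v_3], [v_1,v_4], [v_2,v_3], [v_2,v_4], [v_3,v_4]
  2-simplices (10): [v_0,v_1,v_2], [v_0,v_1,v_3], [v_0,v_1,v_4], [v_0,v_2,v_3], [v_0,v_2,v_4], [v_0,v_3,v_4], [v_1,v_2,v_3], [v_1,v_2,v_4], [v_1,v_3,v_4], [v_2,v_3,v_4]
  3-simplices (5): [v_0,v_1,v_2,v_3], [v_0,v_1,v_2,v_4], [v_0,v_1,v_3,v_4], [v_0,v_2,v_3,v_4], [v_1,v_2,v_3,v_4]

giving chain groups C_0 ≅ Z^5, C_1 ≅ Z^10, C_2 ≅ Z^10, C_3 ≅ Z^5.

The boundary map ∂_1: C_1 → C_0 is given by ∂[p,q] = [q] − [p].
This gives a 5×10 integer matrix of rank 4; reducing to Smith normal form yields diagonal entries (1,1,1,1).

Boundary ∂_2: C_2 → C_1 acts by ∂[p,q,r] = [q,r] − [p,r] + [p,q]. For instance
  ∂[v_0,v_2,v_4] = [v_2,v_4] − [v_0,v_4] + [v_0,v_2],
  ∂[v_0,v_3,v_4] = [v_3,v_4] − [v_0,v_4] + [v_0,v_3].
As a 10×10 matrix over Z this has rank 6, with invariant factors (1,1,1,1,1,1).

Boundary ∂_3: C_3 → C_2 sends each 3-simplex σ to the alternating sum Σ_i (−1)^i (σ with its i-th vertex removed). For instance
  ∂[v_0,v_2,v_3,v_4] = [v_2,v_3,v_4] − [v_0,v_3,v_4] + [v_0,v_2,v_4] − [v_0,v_2,v_3],
  ∂[v_0,v_1,v_2,v_4] = [v_1,v_2,v_4] − [v_0,v_2,v_4] + [v_0,v_1,v_4] − [v_0,v_1,v_2].
As a 10×5 matrix over Z this has rank 4, with invariant factors (1,1,1,1).

Now H_k = ker ∂_k / im ∂_{k+1}, so:

  H_0: rank C_0 − rank ∂_1 = 5 − 4 = 1, and the invariant factors of ∂_1 are all 1, so H_0 = Z.
  H_1: rank ker ∂_1 − rank ∂_2 = (10 − 4) − 6 = 0, and the invariant factors of ∂_2 are all 1, so H_1 = 0.
  H_2: rank ker ∂_2 − rank ∂_3 = (10 − 6) − 4 = 0, and the invariant factors of ∂_3 are all 1, so H_2 = 0.
  H_3: rank ker ∂_3 − rank ∂_4 = (5 − 4) − 0 = 1, and there is no ∂_4, so H_3 = Z.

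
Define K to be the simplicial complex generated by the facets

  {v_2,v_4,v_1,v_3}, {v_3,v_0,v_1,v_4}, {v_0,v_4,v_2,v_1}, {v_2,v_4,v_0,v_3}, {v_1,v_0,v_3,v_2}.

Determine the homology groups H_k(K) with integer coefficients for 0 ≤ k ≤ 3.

Fix the vertex order v_0 < v_1 < v_2 < v_3 < v_4 and write every simplex with vertices in increasing order. Then dim K = 3 and the simplices of K are:

  0-simplices (5): [v_0], [v_1], [v_2], [v_3], [v_4]
  1-simplices (10): [v_0,v_1], [v_0,v_2], [v_0,v_3], [v_0,v_4], [v_1,v_2], [v_1,v_3], [v_1,v_4], [v_2,v_3], [v_2,v_4], [v_3,v_4]
  2-simplices (10): [v_0,v_1,v_2], [v_0,v_1,v_3], [v_0,v_1,v_4], [v_0,v_2,v_3], [v_0,v_2,v_4], [v_0,v_3,v_4], [v_1,v_2,v_3], [v_1,v_2,v_4], [v_1,v_3,v_4], [v_2,v_3,v_4]
  3-simplices (5): [v_0,v_1,v_2,v_3], [v_0,v_1,v_2,v_4], [v_0,v_1,v_3,v_4], [v_0,v_2,v_3,v_4], [v_1,v_2,v_3,v_4]

Hence C_0 ≅ Z^5, C_1 ≅ Z^10, C_2 ≅ Z^10, C_3 ≅ Z^5.

The boundary map ∂_1: C_1 → C_0 is given by ∂[p,q] = [q] − [p]. For instance
  ∂[v_1,v_3] = [v_3] − [v_1].
The resulting 5×10 matrix has rank 4, and its Smith normal form has invariant factors (1,1,1,1).

The boundary map ∂_2: C_2 → C_1 acts by ∂[p,q,r] = [q,r] − [p,r] + [p,q]. For instance
  ∂[v_2,v_3,v_4] = [v_3,v_4] − [v_2,v_4] + [v_2,v_3],
  ∂[v_0,v_1,v_2] = [v_1,v_2] − [v_0,v_2] + [v_0,v_1].
The resulting 10×10 matrix has rank 6, and its Smith normal form has invariant factors (1,1,1,1,1,1).

The boundary map ∂_3: C_3 → C_2 sends each 3-simplex σ to the alternating sum Σ_i (−1)^i (σ with its i-th vertex removed). For instance
  ∂[v_0,v_2,v_3,v_4] = [v_2,v_3,v_4] − [v_0,v_3,v_4] + [v_0,v_2,v_4] − [v_0,v_2,v_3],
  ∂[v_0,v_1,v_2,v_4] = [v_1,v_2,v_4] − [v_0,v_2,v_4] + [v_0,v_1,v_4] − [v_0,v_1,v_2].
The 10×5 boundary matrix has rank 4 and Smith normal form diag(1,1,1,1).

From H_k ≅ ker(∂_k) / im(∂_{k+1}) we obtain:

  H_0: rank C_0 − rank ∂_1 = 5 − 4 = 1, and the invariant factors of ∂_1 are all 1, so H_0 ≅ Z.
  H_1: rank ker ∂_1 − rank ∂_2 = (10 − 4) − 6 = 0, and the invariant factors of ∂_2 are all 1, so H_1 ≅ 0.
  H_2: rank ker ∂_2 − rank ∂_3 = (10 − 6) − 4 = 0, and the invariant factors of ∂_3 are all 1, so H_2 ≅ 0.
  H_3: rank ker ∂_3 − rank ∂_4 = (5 − 4) − 0 = 1, and there is no ∂_4, so H_3 ≅ Z.

H_0 = Z,  H_1 = 0,  H_2 = 0,  H_3 = Z.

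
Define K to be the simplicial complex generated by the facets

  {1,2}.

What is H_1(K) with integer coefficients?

H_1 ≅ 0.

Order the vertices as 1 < 2. Listing each simplex with vertices in this order, K has dimension 1 with simplices:

  0-simplices (2): [1], [2]
  1-simplices (1): [1,2]

giving chain groups C_0 ≅ Z^2, C_1 ≅ Z^1.

∂_1: C_1 → C_0 is given by ∂[p,q] = [q] − [p]. For instance
  ∂[1,2] = [2] − [1].
The 2×1 boundary matrix has rank 1 and Smith normal form diag(1).

Computing H_k = (kernel of ∂_k) / (image of ∂_{k+1}):

  H_1: rank ker ∂_1 − rank ∂_2 = (1 − 1) − 0 = 0, and there is no ∂_2, so H_1 ≅ 0.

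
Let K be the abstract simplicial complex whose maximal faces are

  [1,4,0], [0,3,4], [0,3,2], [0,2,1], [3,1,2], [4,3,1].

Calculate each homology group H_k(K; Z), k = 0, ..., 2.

Fix the vertex order 0 < 1 < 2 < 3 < 4 and write every simplex with vertices in increasing order. Then dim K = 2 and the simplices of K are:

  0-simplices (5): [0], [1], [2], [3], [4]
  1-simplices (9): [0,1], [0,2], [0,3], [0,4], [1,2], [1,3], [1,4], [2,3], [3,4]
  2-simplices (6): [0,1,2], [0,1,4], [0,2,3], [0,3,4], [1,2,3], [1,3,4]

giving chain groups C_0 ≅ Z^5, C_1 ≅ Z^9, C_2 ≅ Z^6.

∂_1: C_1 → C_0 sends each edge [p,q] (with p < q) to q − p. For instance
  ∂[1,3] = [3] − [1].
The 5×9 boundary matrix has rank 4 and Smith normal form diag(1,1,1,1).

The boundary map ∂_2: C_2 → C_1 maps a triangle to the signed sum of its edges. For instance
  ∂[1,2,3] = [2,3] − [1,3] + [1,2],
  ∂[0,2,3] = [2,3] − [0,3] + [0,2].
This gives a 9×6 integer matrix of rank 5; reducing to Smith normal form yields diagonal entries (1,1,1,1,1).

Reading off H_k = ker ∂_k / im ∂_{k+1}:

  H_0: rank C_0 − rank ∂_1 = 5 − 4 = 1, and the invariant factors of ∂_1 are all 1, so H_0 = Z.
  H_1: rank ker ∂_1 − rank ∂_2 = (9 − 4) − 5 = 0, and the invariant factors of ∂_2 are all 1, so H_1 = 0.
  H_2: rank ker ∂_2 − rank ∂_3 = (6 − 5) − 0 = 1, and there is no ∂_3, so H_2 = Z.

H_0 = Z,  H_1 = 0,  H_2 = Z.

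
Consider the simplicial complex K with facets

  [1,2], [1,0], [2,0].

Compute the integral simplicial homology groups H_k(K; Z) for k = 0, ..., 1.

Order the vertices as 0 < 1 < 2. Listing each simplex with vertices in this order, K has dimension 1 with simplices:

  0-simplices (3): [0], [1], [2]
  1-simplices (3): [0,1], [0,2], [1,2]

Hence C_0 ≅ Z^3, C_1 ≅ Z^3.

∂_1: C_1 → C_0 sends each edge [p,q] (with p < q) to q − p. For instance
  ∂[1,2] = [2] − [1].
The 3×3 boundary matrix has rank 2 and Smith normal form diag(1,1).

Now H_k = ker ∂_k / im ∂_{k+1}, so:

  H_0: rank C_0 − rank ∂_1 = 3 − 2 = 1, and the invariant factors of ∂_1 are all 1, so H_0 = Z.
  H_1: rank ker ∂_1 − rank ∂_2 = (3 − 2) − 0 = 1, and there is no ∂_2, so H_1 = Z.

As a check, the Euler characteristic is 3 − 3 = 0, which agrees with 1 − 1 = 0.

H_0 ≅ Z,  H_1 ≅ Z.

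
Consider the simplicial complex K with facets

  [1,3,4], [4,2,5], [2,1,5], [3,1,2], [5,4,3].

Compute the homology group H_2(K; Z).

Fix the vertex order 1 < 2 < 3 < 4 < 5 and write every simplex with vertices in increasing order. Then dim K = 2 and the simplices of K are:

  0-simplices (5): [1], [2], [3], [4], [5]
  1-simplices (10): [1,2], [1,3], [1,4], [1,5], [2,3], [2,4], [2,5], [3,4], [3,5], [4,5]
  2-simplices (5): [1,2,3], [1,2,5], [1,3,4], [2,4,5], [3,4,5]

so the chain groups are C_0 ≅ Z^5, C_1 ≅ Z^10, C_2 ≅ Z^5.

∂_1: C_1 → C_0 maps an edge to its endpoints' difference, ∂[p,q] = q − p. For instance
  ∂[3,5] = [5] − [3].
The 5×10 boundary matrix has rank 4 and Smith normal form diag(1,1,1,1).

The boundary map ∂_2: C_2 → C_1 acts by ∂[p,q,r] = [q,r] − [p,r] + [p,q]. For instance
  ∂[1,2,3] = [2,3] − [1,3] + [1,2],
  ∂[1,2,5] = [2,5] − [1,5] + [1,2].
The resulting 10×5 matrix has rank 5, and its Smith normal form has invariant factors (1,1,1,1,1).

Computing H_k = (kernel of ∂_k) / (image of ∂_{k+1}):

  H_2: rank ker ∂_2 − rank ∂_3 = (5 − 5) − 0 = 0, and there is no ∂_3, so H_2 ≅ 0.

(K is a triangulation of the Möbius band.)

H_2 ≅ 0.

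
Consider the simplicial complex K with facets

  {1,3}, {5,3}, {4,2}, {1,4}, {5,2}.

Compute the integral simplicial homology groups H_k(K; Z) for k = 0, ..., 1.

Take the total order 1 < 2 < 3 < 4 < 5 on the vertex set. Then K (dimension 1) consists of the simplices:

  0-simplices (5): [1], [2], [3], [4], [5]
  1-simplices (5): [1,3], [1,4], [2,4], [2,5], [3,5]

Hence C_0 ≅ Z^5, C_1 ≅ Z^5.

The boundary map ∂_1: C_1 → C_0 sends each edge [p,q] (with p < q) to q − p. For instance
  ∂[1,4] = [4] − [1].
As a 5×5 matrix over Z this has rank 4, with invariant factors (1,1,1,1).

From H_k ≅ ker(∂_k) / im(∂_{k+1}) we obtain:

  H_0: rank C_0 − rank ∂_1 = 5 − 4 = 1, and the invariant factors of ∂_1 are all 1, so H_0 ≅ Z.
  H_1: rank ker ∂_1 − rank ∂_2 = (5 − 4) − 0 = 1, and there is no ∂_2, so H_1 ≅ Z.

H_0 = Z,  H_1 = Z.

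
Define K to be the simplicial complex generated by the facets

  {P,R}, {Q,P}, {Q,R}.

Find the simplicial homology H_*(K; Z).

We work with the vertex ordering P < Q < R. The simplices of K, each written with vertices in increasing order, are:

  0-simplices (3): P, Q, R
  1-simplices (3): PQ, PR, QR

giving chain groups C_0 ≅ Z^3, C_1 ≅ Z^3.

∂_1: C_1 → C_0 sends each edge [p,q] (with p < q) to q − p. For instance
  ∂PR = R − P.
As a 3×3 matrix over Z this has rank 2, with invariant factors (1,1).

Computing H_k = (kernel of ∂_k) / (image of ∂_{k+1}):

  H_0: rank C_0 − rank ∂_1 = 3 − 2 = 1, and the invariant factors of ∂_1 are all 1, so H_0 ≅ Z.
  H_1: rank ker ∂_1 − rank ∂_2 = (3 − 2) − 0 = 1, and there is no ∂_2, so H_1 ≅ Z.

(K is a triangulation of the circle S^1.)

H_0 = Z,  H_1 = Z.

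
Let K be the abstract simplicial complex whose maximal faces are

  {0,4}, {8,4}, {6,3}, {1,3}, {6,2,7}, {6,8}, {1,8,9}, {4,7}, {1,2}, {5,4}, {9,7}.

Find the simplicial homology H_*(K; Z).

H_0 = Z,  H_1 = Z^4,  H_2 = 0.

K has 10 vertices, 15 edges, 2 triangles.
rank ∂_0 = 0, rank ∂_1 = 9 ⇒ b_0 = 10 − 0 − 9 = 1; all invariant factors of ∂_1 are 1 so no torsion. So H_0 = Z.
rank ∂_1 = 9, rank ∂_2 = 2 ⇒ b_1 = 15 − 9 − 2 = 4; all invariant factors of ∂_2 are 1 so no torsion. So H_1 = Z^4.
rank ∂_2 = 2, rank ∂_3 = 0 ⇒ b_2 = 2 − 2 − 0 = 0. So H_2 = 0.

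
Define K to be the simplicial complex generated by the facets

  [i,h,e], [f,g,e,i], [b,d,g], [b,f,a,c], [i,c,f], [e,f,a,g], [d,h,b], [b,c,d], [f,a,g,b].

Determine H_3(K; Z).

H_3 ≅ 0.

Fix the vertex order a < b < c < d < e < f < g < h < i and write every simplex with vertices in increasing order. Then dim K = 3 and the simplices of K are:

  0-simplices (9): a, b, c, d, e, f, g, h, i
  1-simplices (23): ab, ac, ae, af, ag, bc, bd, bf, bg, bh, cd, cf, ci, dg, dh, ef, eg, eh, ei, fg, fi, gi, hi
  2-simplices (18): abc, abf, abg, acf, aef, aeg, afg, bcd, bcf, bdg, bdh, bfg, cfi, efg, efi, egi, ehi, fgi
  3-simplices (4): abcf, abfg, aefg, efgi

Hence C_0 ≅ Z^9, C_1 ≅ Z^23, C_2 ≅ Z^18, C_3 ≅ Z^4.

Boundary ∂_1: C_1 → C_0 maps an edge to its endpoints' difference, ∂[p,q] = q − p. For instance
  ∂bf = f − b.
The resulting 9×23 matrix has rank 8, and its Smith normal form has invariant factors (1,1,1,1,1,1,1,1).

Boundary ∂_2: C_2 → C_1 maps a triangle to the signed sum of its edges. For instance
  ∂cfi = fi − ci + cf,
  ∂bcf = cf − bf + bc.
The resulting 23×18 matrix has rank 14, and its Smith normal form has invariant factors (1,1,1,1,1,1,1,1,1,1,1,1,1,1).

Boundary ∂_3: C_3 → C_2 sends each 3-simplex σ to the alternating sum Σ_i (−1)^i (σ with its i-th vertex removed). For instance
  ∂abfg = bfg − afg + abg − abf,
  ∂efgi = fgi − egi + efi − efg.
The resulting 18×4 matrix has rank 4, and its Smith normal form has invariant factors (1,1,1,1).

Reading off H_k = ker ∂_k / im ∂_{k+1}:

  H_3: rank ker ∂_3 − rank ∂_4 = (4 − 4) − 0 = 0, and there is no ∂_4, so H_3 ≅ 0.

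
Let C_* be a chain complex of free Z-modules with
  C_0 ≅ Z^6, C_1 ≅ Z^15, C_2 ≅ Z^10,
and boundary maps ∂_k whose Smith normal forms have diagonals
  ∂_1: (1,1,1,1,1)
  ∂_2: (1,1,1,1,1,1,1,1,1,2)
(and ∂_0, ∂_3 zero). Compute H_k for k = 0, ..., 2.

H_0 = Z,  H_1 = Z/2Z,  H_2 = 0.

H_0: b_0 = 6 − 0 − 5 = 1; torsion from ∂_1 factors > 1: none. So H_0 = Z.
H_1: b_1 = 15 − 5 − 10 = 0; torsion from ∂_2 factors > 1: [2]. So H_1 = Z/2Z.
H_2: b_2 = 10 − 10 − 0 = 0; torsion from ∂_3 factors > 1: none. So H_2 = 0.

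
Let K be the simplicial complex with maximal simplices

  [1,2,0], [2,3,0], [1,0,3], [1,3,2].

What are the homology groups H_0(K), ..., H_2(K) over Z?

H_0 = Z,  H_1 = 0,  H_2 = Z.

We work with the vertex ordering 0 < 1 < 2 < 3. The simplices of K, each written with vertices in increasing order, are:

  0-simplices (4): [0], [1], [2], [3]
  1-simplices (6): [0,1], [0,2], [0,3], [1,2], [1,3], [2,3]
  2-simplices (4): [0,1,2], [0,1,3], [0,2,3], [1,2,3]

Hence C_0 ≅ Z^4, C_1 ≅ Z^6, C_2 ≅ Z^4.

∂_1: C_1 → C_0 is given by ∂[p,q] = [q] − [p].
The 4×6 boundary matrix has rank 3 and Smith normal form diag(1,1,1).

∂_2: C_2 → C_1 sends each 2-simplex [p,q,r] to [q,r] − [p,r] + [p,q]. For instance
  ∂[1,2,3] = [2,3] − [1,3] + [1,2],
  ∂[0,1,2] = [1,2] − [0,2] + [0,1].
The 6×4 boundary matrix has rank 3 and Smith normal form diag(1,1,1).

Reading off H_k = ker ∂_k / im ∂_{k+1}:

  H_0: rank C_0 − rank ∂_1 = 4 − 3 = 1, and the invariant factors of ∂_1 are all 1, so H_0 ≅ Z.
  H_1: rank ker ∂_1 − rank ∂_2 = (6 − 3) − 3 = 0, and the invariant factors of ∂_2 are all 1, so H_1 ≅ 0.
  H_2: rank ker ∂_2 − rank ∂_3 = (4 − 3) − 0 = 1, and there is no ∂_3, so H_2 ≅ Z.

As a check, the Euler characteristic is 4 − 6 + 4 = 2, which agrees with 1 − 0 + 1 = 2.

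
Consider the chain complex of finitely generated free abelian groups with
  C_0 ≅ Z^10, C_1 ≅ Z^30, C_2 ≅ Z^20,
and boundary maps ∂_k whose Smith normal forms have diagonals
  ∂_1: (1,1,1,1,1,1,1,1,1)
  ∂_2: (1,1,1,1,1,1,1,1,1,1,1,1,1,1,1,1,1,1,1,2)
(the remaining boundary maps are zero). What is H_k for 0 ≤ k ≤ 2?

H_0 ≅ Z,  H_1 ≅ Z ⊕ Z/2,  H_2 = 0.

H_0: b_0 = 10 − 0 − 9 = 1; torsion from ∂_1 factors > 1: none. So H_0 ≅ Z.
H_1: b_1 = 30 − 9 − 20 = 1; torsion from ∂_2 factors > 1: [2]. So H_1 ≅ Z ⊕ Z/2.
H_2: b_2 = 20 − 20 − 0 = 0; torsion from ∂_3 factors > 1: none. So H_2 ≅ 0.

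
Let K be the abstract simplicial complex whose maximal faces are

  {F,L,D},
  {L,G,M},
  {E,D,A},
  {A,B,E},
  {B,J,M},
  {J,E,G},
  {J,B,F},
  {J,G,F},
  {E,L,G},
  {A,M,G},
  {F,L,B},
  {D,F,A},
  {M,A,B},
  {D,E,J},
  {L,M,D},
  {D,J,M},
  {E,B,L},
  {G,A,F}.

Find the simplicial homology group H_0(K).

H_0 ≅ Z.

We work with the vertex ordering A < B < D < E < F < G < J < L < M. The simplices of K, each written with vertices in increasing order, are:

  0-simplices (9): A, B, D, E, F, G, J, L, M
  1-simplices (27): AB, AD, AE, AF, AG, AM, BE, BF, BJ, BL, BM, DE, DF, DJ, DL, DM, EG, EJ, EL, FG, FJ, FL, GJ, GL, GM, JM, LM
  2-simplices (18): ABE, ABM, ADE, ADF, AFG, AGM, BEL, BFJ, BFL, BJM, DEJ, DFL, DJM, DLM, EGJ, EGL, FGJ, GLM

so the chain groups are C_0 ≅ Z^9, C_1 ≅ Z^27, C_2 ≅ Z^18.

The boundary map ∂_1: C_1 → C_0 sends each edge [p,q] (with p < q) to q − p. For instance
  ∂BE = E − B.
This gives a 9×27 integer matrix of rank 8; reducing to Smith normal form yields diagonal entries (1,1,1,1,1,1,1,1).

The boundary map ∂_2: C_2 → C_1 sends each 2-simplex [p,q,r] to [q,r] − [p,r] + [p,q]. For instance
  ∂BEL = EL − BL + BE,
  ∂DFL = FL − DL + DF.
The resulting 27×18 matrix has rank 17, and its Smith normal form has invariant factors (1,1,1,1,1,1,1,1,1,1,1,1,1,1,1,1,1).

Computing H_k = (kernel of ∂_k) / (image of ∂_{k+1}):

  H_0: rank C_0 − rank ∂_1 = 9 − 8 = 1, and the invariant factors of ∂_1 are all 1, so H_0 = Z.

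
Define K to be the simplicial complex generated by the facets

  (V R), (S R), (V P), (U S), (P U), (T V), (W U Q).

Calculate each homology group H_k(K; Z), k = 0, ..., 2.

Fix the vertex order P < Q < R < S < T < U < V < W and write every simplex with vertices in increasing order. Then dim K = 2 and the simplices of K are:

  0-simplices (8): P, Q, R, S, T, U, V, W
  1-simplices (9): PU, PV, QU, QW, RS, RV, SU, TV, UW
  2-simplices (1): QUW

Hence C_0 ≅ Z^8, C_1 ≅ Z^9, C_2 ≅ Z^1.

∂_1: C_1 → C_0 sends each edge [p,q] (with p < q) to q − p.
As a 8×9 matrix over Z this has rank 7, with invariant factors (1,1,1,1,1,1,1).

The boundary map ∂_2: C_2 → C_1 acts by ∂[p,q,r] = [q,r] − [p,r] + [p,q]. For instance
  ∂QUW = UW − QW + QU.
As a 9×1 matrix over Z this has rank 1, with invariant factors (1).

Now H_k = ker ∂_k / im ∂_{k+1}, so:

  H_0: rank C_0 − rank ∂_1 = 8 − 7 = 1, and the invariant factors of ∂_1 are all 1, so H_0 ≅ Z.
  H_1: rank ker ∂_1 − rank ∂_2 = (9 − 7) − 1 = 1, and the invariant factors of ∂_2 are all 1, so H_1 ≅ Z.
  H_2: rank ker ∂_2 − rank ∂_3 = (1 − 1) − 0 = 0, and there is no ∂_3, so H_2 ≅ 0.

H_0 ≅ Z,  H_1 ≅ Z,  H_2 = 0.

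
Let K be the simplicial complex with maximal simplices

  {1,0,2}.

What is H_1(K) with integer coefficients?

H_1 ≅ 0.

Order the vertices as 0 < 1 < 2. Listing each simplex with vertices in this order, K has dimension 2 with simplices:

  0-simplices (3): [0], [1], [2]
  1-simplices (3): [0,1], [0,2], [1,2]
  2-simplices (1): [0,1,2]

giving chain groups C_0 ≅ Z^3, C_1 ≅ Z^3, C_2 ≅ Z^1.

∂_1: C_1 → C_0 sends each edge [p,q] (with p < q) to q − p. For instance
  ∂[1,2] = [2] − [1].
The 3×3 boundary matrix has rank 2 and Smith normal form diag(1,1).

The boundary map ∂_2: C_2 → C_1 sends each 2-simplex [p,q,r] to [q,r] − [p,r] + [p,q]. For instance
  ∂[0,1,2] = [1,2] − [0,2] + [0,1].
The resulting 3×1 matrix has rank 1, and its Smith normal form has invariant factors (1).

Reading off H_k = ker ∂_k / im ∂_{k+1}:

  H_1: rank ker ∂_1 − rank ∂_2 = (3 − 2) − 1 = 0, and the invariant factors of ∂_2 are all 1, so H_1 = 0.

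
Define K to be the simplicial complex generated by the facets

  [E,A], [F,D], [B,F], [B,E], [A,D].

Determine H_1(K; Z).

H_1 = Z.

Order the vertices as A < B < D < E < F. Listing each simplex with vertices in this order, K has dimension 1 with simplices:

  0-simplices (5): A, B, D, E, F
  1-simplices (5): AD, AE, BE, BF, DF

so the chain groups are C_0 ≅ Z^5, C_1 ≅ Z^5.

The boundary map ∂_1: C_1 → C_0 is given by ∂[p,q] = [q] − [p]. For instance
  ∂AD = D − A.
The resulting 5×5 matrix has rank 4, and its Smith normal form has invariant factors (1,1,1,1).

Reading off H_k = ker ∂_k / im ∂_{k+1}:

  H_1: rank ker ∂_1 − rank ∂_2 = (5 − 4) − 0 = 1, and there is no ∂_2, so H_1 = Z.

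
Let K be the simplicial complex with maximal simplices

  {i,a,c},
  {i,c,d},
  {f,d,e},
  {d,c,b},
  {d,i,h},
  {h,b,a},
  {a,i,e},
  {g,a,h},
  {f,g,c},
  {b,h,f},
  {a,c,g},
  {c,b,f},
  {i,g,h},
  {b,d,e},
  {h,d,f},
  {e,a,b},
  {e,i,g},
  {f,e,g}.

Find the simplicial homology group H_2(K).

Order the vertices as a < b < c < d < e < f < g < h < i. Listing each simplex with vertices in this order, K has dimension 2 with simplices:

  0-simplices (9): a, b, c, d, e, f, g, h, i
  1-simplices (27): ab, ac, ae, ag, ah, ai, bc, bd, be, bf, bh, cd, cf, cg, ci, de, df, dh, di, ef, eg, ei, fg, fh, gh, gi, hi
  2-simplices (18): abe, abh, acg, aci, aei, agh, bcd, bcf, bde, bfh, cdi, cfg, def, dfh, dhi, efg, egi, ghi

giving chain groups C_0 ≅ Z^9, C_1 ≅ Z^27, C_2 ≅ Z^18.

Boundary ∂_1: C_1 → C_0 maps an edge to its endpoints' difference, ∂[p,q] = q − p. For instance
  ∂fh = h − f.
As a 9×27 matrix over Z this has rank 8, with invariant factors (1,1,1,1,1,1,1,1).

Boundary ∂_2: C_2 → C_1 sends each 2-simplex [p,q,r] to [q,r] − [p,r] + [p,q]. For instance
  ∂aei = ei − ai + ae,
  ∂egi = gi − ei + eg.
This gives a 27×18 integer matrix of rank 18; reducing to Smith normal form yields diagonal entries (1,1,1,1,1,1,1,1,1,1,1,1,1,1,1,1,1,2).

From H_k ≅ ker(∂_k) / im(∂_{k+1}) we obtain:

  H_2: rank ker ∂_2 − rank ∂_3 = (18 − 18) − 0 = 0, and there is no ∂_3, so H_2 ≅ 0.

(K is a triangulation of the Klein bottle.)

H_2 = 0.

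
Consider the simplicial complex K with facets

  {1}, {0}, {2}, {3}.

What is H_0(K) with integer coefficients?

H_0 = Z^4.

K has 4 vertices.
rank ∂_0 = 0, rank ∂_1 = 0 ⇒ b_0 = 4 − 0 − 0 = 4. So H_0 = Z^4.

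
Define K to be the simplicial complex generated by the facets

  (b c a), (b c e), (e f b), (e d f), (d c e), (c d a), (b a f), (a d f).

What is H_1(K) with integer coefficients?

H_1 ≅ 0.

We work with the vertex ordering a < b < c < d < e < f. The simplices of K, each written with vertices in increasing order, are:

  0-simplices (6): a, b, c, d, e, f
  1-simplices (12): ab, ac, ad, af, bc, be, bf, cd, ce, de, df, ef
  2-simplices (8): abc, abf, acd, adf, bce, bef, cde, def

Hence C_0 ≅ Z^6, C_1 ≅ Z^12, C_2 ≅ Z^8.

The boundary map ∂_1: C_1 → C_0 maps an edge to its endpoints' difference, ∂[p,q] = q − p. For instance
  ∂df = f − d.
This gives a 6×12 integer matrix of rank 5; reducing to Smith normal form yields diagonal entries (1,1,1,1,1).

∂_2: C_2 → C_1 acts by ∂[p,q,r] = [q,r] − [p,r] + [p,q]. For instance
  ∂adf = df − af + ad,
  ∂abc = bc − ac + ab.
This gives a 12×8 integer matrix of rank 7; reducing to Smith normal form yields diagonal entries (1,1,1,1,1,1,1).

Now H_k = ker ∂_k / im ∂_{k+1}, so:

  H_1: rank ker ∂_1 − rank ∂_2 = (12 − 5) − 7 = 0, and the invariant factors of ∂_2 are all 1, so H_1 ≅ 0.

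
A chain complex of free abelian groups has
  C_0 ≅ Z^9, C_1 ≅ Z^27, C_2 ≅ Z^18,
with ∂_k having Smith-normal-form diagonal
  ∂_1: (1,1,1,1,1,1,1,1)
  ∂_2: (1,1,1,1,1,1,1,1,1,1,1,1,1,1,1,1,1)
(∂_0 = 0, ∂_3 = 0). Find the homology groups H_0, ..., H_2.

H_0 ≅ Z,  H_1 ≅ Z^2,  H_2 ≅ Z.

H_0: b_0 = 9 − 0 − 8 = 1; torsion from ∂_1 factors > 1: none. So H_0 ≅ Z.
H_1: b_1 = 27 − 8 − 17 = 2; torsion from ∂_2 factors > 1: none. So H_1 ≅ Z^2.
H_2: b_2 = 18 − 17 − 0 = 1; torsion from ∂_3 factors > 1: none. So H_2 ≅ Z.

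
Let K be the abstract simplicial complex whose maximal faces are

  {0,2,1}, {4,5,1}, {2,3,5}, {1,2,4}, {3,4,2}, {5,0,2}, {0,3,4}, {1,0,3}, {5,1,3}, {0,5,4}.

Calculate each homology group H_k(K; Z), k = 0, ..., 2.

Order the vertices as 0 < 1 < 2 < 3 < 4 < 5. Listing each simplex with vertices in this order, K has dimension 2 with simplices:

  0-simplices (6): [0], [1], [2], [3], [4], [5]
  1-simplices (15): [0,1], [0,2], [0,3], [0,4], [0,5], [1,2], [1,3], [1,4], [1,5], [2,3], [2,4], [2,5], [3,4], [3,5], [4,5]
  2-simplices (10): [0,1,2], [0,1,3], [0,2,5], [0,3,4], [0,4,5], [1,2,4], [1,3,5], [1,4,5], [2,3,4], [2,3,5]

Hence C_0 ≅ Z^6, C_1 ≅ Z^15, C_2 ≅ Z^10.

∂_1: C_1 → C_0 sends each edge [p,q] (with p < q) to q − p. For instance
  ∂[0,3] = [3] − [0].
The resulting 6×15 matrix has rank 5, and its Smith normal form has invariant factors (1,1,1,1,1).

∂_2: C_2 → C_1 acts by ∂[p,q,r] = [q,r] − [p,r] + [p,q]. For instance
  ∂[2,3,4] = [3,4] − [2,4] + [2,3],
  ∂[0,1,3] = [1,3] − [0,3] + [0,1].
This gives a 15×10 integer matrix of rank 10; reducing to Smith normal form yields diagonal entries (1,1,1,1,1,1,1,1,1,2).

Now H_k = ker ∂_k / im ∂_{k+1}, so:

  H_0: rank C_0 − rank ∂_1 = 6 − 5 = 1, and the invariant factors of ∂_1 are all 1, so H_0 ≅ Z.
  H_1: rank ker ∂_1 − rank ∂_2 = (15 − 5) − 10 = 0, and ∂_2 has invariant factor 2 > 1, so H_1 ≅ Z/2Z.
  H_2: rank ker ∂_2 − rank ∂_3 = (10 − 10) − 0 = 0, and there is no ∂_3, so H_2 ≅ 0.

H_0 = Z,  H_1 = Z/2Z,  H_2 = 0.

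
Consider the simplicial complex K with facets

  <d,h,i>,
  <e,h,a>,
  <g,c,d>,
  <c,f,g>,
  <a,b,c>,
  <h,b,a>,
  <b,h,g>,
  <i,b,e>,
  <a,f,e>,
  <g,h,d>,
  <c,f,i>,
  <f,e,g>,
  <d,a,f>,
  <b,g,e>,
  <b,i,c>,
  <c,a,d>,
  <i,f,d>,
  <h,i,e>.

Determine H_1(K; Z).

K has 9 vertices, 27 edges, 18 triangles.
rank ∂_1 = 8, rank ∂_2 = 18 ⇒ b_1 = 27 − 8 − 18 = 1; ∂_2 has invariant factor(s) [2] giving torsion. So H_1 = Z ⊕ Z_2.

H_1 ≅ Z ⊕ Z_2.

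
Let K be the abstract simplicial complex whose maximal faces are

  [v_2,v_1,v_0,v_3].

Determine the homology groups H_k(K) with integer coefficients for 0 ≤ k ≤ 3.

Order the vertices as v_0 < v_1 < v_2 < v_3. Listing each simplex with vertices in this order, K has dimension 3 with simplices:

  0-simplices (4): [v_0], [v_1], [v_2], [v_3]
  1-simplices (6): [v_0,v_1], [v_0,v_2], [v_0,v_3], [v_1,v_2], [v_1,v_3], [v_2,v_3]
  2-simplices (4): [v_0,v_1,v_2], [v_0,v_1,v_3], [v_0,v_2,v_3], [v_1,v_2,v_3]
  3-simplices (1): [v_0,v_1,v_2,v_3]

so the chain groups are C_0 ≅ Z^4, C_1 ≅ Z^6, C_2 ≅ Z^4, C_3 ≅ Z^1.

Boundary ∂_1: C_1 → C_0 sends each edge [p,q] (with p < q) to q − p.
As a 4×6 matrix over Z this has rank 3, with invariant factors (1,1,1).

∂_2: C_2 → C_1 sends each 2-simplex [p,q,r] to [q,r] − [p,r] + [p,q]. For instance
  ∂[v_0,v_2,v_3] = [v_2,v_3] − [v_0,v_3] + [v_0,v_2],
  ∂[v_1,v_2,v_3] = [v_2,v_3] − [v_1,v_3] + [v_1,v_2].
This gives a 6×4 integer matrix of rank 3; reducing to Smith normal form yields diagonal entries (1,1,1).

∂_3: C_3 → C_2 sends each 3-simplex σ to the alternating sum Σ_i (−1)^i (σ with its i-th vertex removed). For instance
  ∂[v_0,v_1,v_2,v_3] = [v_1,v_2,v_3] − [v_0,v_2,v_3] + [v_0,v_1,v_3] − [v_0,v_1,v_2].
The resulting 4×1 matrix has rank 1, and its Smith normal form has invariant factors (1).

Computing H_k = (kernel of ∂_k) / (image of ∂_{k+1}):

  H_0: rank C_0 − rank ∂_1 = 4 − 3 = 1, and the invariant factors of ∂_1 are all 1, so H_0 ≅ Z.
  H_1: rank ker ∂_1 − rank ∂_2 = (6 − 3) − 3 = 0, and the invariant factors of ∂_2 are all 1, so H_1 ≅ 0.
  H_2: rank ker ∂_2 − rank ∂_3 = (4 − 3) − 1 = 0, and the invariant factors of ∂_3 are all 1, so H_2 ≅ 0.
  H_3: rank ker ∂_3 − rank ∂_4 = (1 − 1) − 0 = 0, and there is no ∂_4, so H_3 ≅ 0.

As a check, the Euler characteristic is 4 − 6 + 4 − 1 = 1, which agrees with 1 − 0 + 0 − 0 = 1.
(K is a triangulation of the 3-simplex.)

H_0 ≅ Z,  H_1 = 0,  H_2 = 0,  H_3 = 0.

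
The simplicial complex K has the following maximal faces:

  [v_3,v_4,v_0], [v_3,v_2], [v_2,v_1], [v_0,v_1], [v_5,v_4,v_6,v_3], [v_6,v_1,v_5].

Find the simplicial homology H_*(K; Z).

H_0 = Z,  H_1 = Z^2,  H_2 = 0,  H_3 = 0.

We work with the vertex ordering v_0 < v_1 < v_2 < v_3 < v_4 < v_5 < v_6. The simplices of K, each written with vertices in increasing order, are:

  0-simplices (7): [v_0], [v_1], [v_2], [v_3], [v_4], [v_5], [v_6]
  1-simplices (13): [v_0,v_1], [v_0,v_3], [v_0,v_4], [v_1,v_2], [v_1,v_5], [v_1,v_6], [v_2,v_3], [v_3,v_4], [v_3,v_5], [v_3,v_6], [v_4,v_5], [v_4,v_6], [v_5,v_6]
  2-simplices (6): [v_0,v_3,v_4], [v_1,v_5,v_6], [v_3,v_4,v_5], [v_3,v_4,v_6], [v_3,v_5,v_6], [v_4,v_5,v_6]
  3-simplices (1): [v_3,v_4,v_5,v_6]

Hence C_0 ≅ Z^7, C_1 ≅ Z^13, C_2 ≅ Z^6, C_3 ≅ Z^1.

The boundary map ∂_1: C_1 → C_0 is given by ∂[p,q] = [q] − [p].
This gives a 7×13 integer matrix of rank 6; reducing to Smith normal form yields diagonal entries (1,1,1,1,1,1).

Boundary ∂_2: C_2 → C_1 acts by ∂[p,q,r] = [q,r] − [p,r] + [p,q]. For instance
  ∂[v_3,v_4,v_5] = [v_4,v_5] − [v_3,v_5] + [v_3,v_4],
  ∂[v_3,v_4,v_6] = [v_4,v_6] − [v_3,v_6] + [v_3,v_4].
As a 13×6 matrix over Z this has rank 5, with invariant factors (1,1,1,1,1).

∂_3: C_3 → C_2 sends each 3-simplex σ to the alternating sum Σ_i (−1)^i (σ with its i-th vertex removed). For instance
  ∂[v_3,v_4,v_5,v_6] = [v_4,v_5,v_6] − [v_3,v_5,v_6] + [v_3,v_4,v_6] − [v_3,v_4,v_5].
This gives a 6×1 integer matrix of rank 1; reducing to Smith normal form yields diagonal entries (1).

Reading off H_k = ker ∂_k / im ∂_{k+1}:

  H_0: rank C_0 − rank ∂_1 = 7 − 6 = 1, and the invariant factors of ∂_1 are all 1, so H_0 ≅ Z.
  H_1: rank ker ∂_1 − rank ∂_2 = (13 − 6) − 5 = 2, and the invariant factors of ∂_2 are all 1, so H_1 ≅ Z^2.
  H_2: rank ker ∂_2 − rank ∂_3 = (6 − 5) − 1 = 0, and the invariant factors of ∂_3 are all 1, so H_2 ≅ 0.
  H_3: rank ker ∂_3 − rank ∂_4 = (1 − 1) − 0 = 0, and there is no ∂_4, so H_3 ≅ 0.

As a check, the Euler characteristic is 7 − 13 + 6 − 1 = -1, which agrees with 1 − 2 + 0 − 0 = -1.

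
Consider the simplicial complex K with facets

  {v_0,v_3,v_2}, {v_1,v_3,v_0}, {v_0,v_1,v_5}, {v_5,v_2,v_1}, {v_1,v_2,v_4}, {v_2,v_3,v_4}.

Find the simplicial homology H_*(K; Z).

H_0 ≅ Z,  H_1 ≅ Z,  H_2 = 0.

Order the vertices as v_0 < v_1 < v_2 < v_3 < v_4 < v_5. Listing each simplex with vertices in this order, K has dimension 2 with simplices:

  0-simplices (6): [v_0], [v_1], [v_2], [v_3], [v_4], [v_5]
  1-simplices (12): [v_0,v_1], [v_0,v_2], [v_0,v_3], [v_0,v_5], [v_1,v_2], [v_1,v_3], [v_1,v_4], [v_1,v_5], [v_2,v_3], [v_2,v_4], [v_2,v_5], [v_3,v_4]
  2-simplices (6): [v_0,v_1,v_3], [v_0,v_1,v_5], [v_0,v_2,v_3], [v_1,v_2,v_4], [v_1,v_2,v_5], [v_2,v_3,v_4]

so the chain groups are C_0 ≅ Z^6, C_1 ≅ Z^12, C_2 ≅ Z^6.

∂_1: C_1 → C_0 maps an edge to its endpoints' difference, ∂[p,q] = q − p. For instance
  ∂[v_0,v_3] = [v_3] − [v_0].
This gives a 6×12 integer matrix of rank 5; reducing to Smith normal form yields diagonal entries (1,1,1,1,1).

The boundary map ∂_2: C_2 → C_1 sends each 2-simplex [p,q,r] to [q,r] − [p,r] + [p,q]. For instance
  ∂[v_2,v_3,v_4] = [v_3,v_4] − [v_2,v_4] + [v_2,v_3],
  ∂[v_0,v_2,v_3] = [v_2,v_3] − [v_0,v_3] + [v_0,v_2].
This gives a 12×6 integer matrix of rank 6; reducing to Smith normal form yields diagonal entries (1,1,1,1,1,1).

Reading off H_k = ker ∂_k / im ∂_{k+1}:

  H_0: rank C_0 − rank ∂_1 = 6 − 5 = 1, and the invariant factors of ∂_1 are all 1, so H_0 ≅ Z.
  H_1: rank ker ∂_1 − rank ∂_2 = (12 − 5) − 6 = 1, and the invariant factors of ∂_2 are all 1, so H_1 ≅ Z.
  H_2: rank ker ∂_2 − rank ∂_3 = (6 − 6) − 0 = 0, and there is no ∂_3, so H_2 ≅ 0.

(K is a triangulation of the cylinder S^1 x I.)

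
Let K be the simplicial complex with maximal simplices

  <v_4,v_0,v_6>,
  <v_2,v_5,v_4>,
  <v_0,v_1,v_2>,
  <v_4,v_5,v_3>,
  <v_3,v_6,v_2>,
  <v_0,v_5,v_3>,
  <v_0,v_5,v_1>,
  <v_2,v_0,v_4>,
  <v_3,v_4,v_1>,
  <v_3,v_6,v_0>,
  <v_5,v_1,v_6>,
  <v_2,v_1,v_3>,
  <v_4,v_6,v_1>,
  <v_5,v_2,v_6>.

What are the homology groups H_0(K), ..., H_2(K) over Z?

H_0 = Z,  H_1 = Z^2,  H_2 = Z.

Take the total order v_0 < v_1 < v_2 < v_3 < v_4 < v_5 < v_6 on the vertex set. Then K (dimension 2) consists of the simplices:

  0-simplices (7): [v_0], [v_1], [v_2], [v_3], [v_4], [v_5], [v_6]
  1-simplices (21): (21 of them)
  2-simplices (14): (14 of them)

giving chain groups C_0 ≅ Z^7, C_1 ≅ Z^21, C_2 ≅ Z^14.

The boundary map ∂_1: C_1 → C_0 sends each edge [p,q] (with p < q) to q − p. For instance
  ∂[v_5,v_6] = [v_6] − [v_5].
The 7×21 boundary matrix has rank 6 and Smith normal form diag(1,1,1,1,1,1).

The boundary map ∂_2: C_2 → C_1 acts by ∂[p,q,r] = [q,r] − [p,r] + [p,q]. For instance
  ∂[v_0,v_3,v_6] = [v_3,v_6] − [v_0,v_6] + [v_0,v_3],
  ∂[v_2,v_4,v_5] = [v_4,v_5] − [v_2,v_5] + [v_2,v_4].
The 21×14 boundary matrix has rank 13 and Smith normal form diag(1,1,1,1,1,1,1,1,1,1,1,1,1).

From H_k ≅ ker(∂_k) / im(∂_{k+1}) we obtain:

  H_0: rank C_0 − rank ∂_1 = 7 − 6 = 1, and the invariant factors of ∂_1 are all 1, so H_0 ≅ Z.
  H_1: rank ker ∂_1 − rank ∂_2 = (21 − 6) − 13 = 2, and the invariant factors of ∂_2 are all 1, so H_1 ≅ Z^2.
  H_2: rank ker ∂_2 − rank ∂_3 = (14 − 13) − 0 = 1, and there is no ∂_3, so H_2 ≅ Z.

As a check, the Euler characteristic is 7 − 21 + 14 = 0, which agrees with 1 − 2 + 1 = 0.
(K is a triangulation of the torus T^2.)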